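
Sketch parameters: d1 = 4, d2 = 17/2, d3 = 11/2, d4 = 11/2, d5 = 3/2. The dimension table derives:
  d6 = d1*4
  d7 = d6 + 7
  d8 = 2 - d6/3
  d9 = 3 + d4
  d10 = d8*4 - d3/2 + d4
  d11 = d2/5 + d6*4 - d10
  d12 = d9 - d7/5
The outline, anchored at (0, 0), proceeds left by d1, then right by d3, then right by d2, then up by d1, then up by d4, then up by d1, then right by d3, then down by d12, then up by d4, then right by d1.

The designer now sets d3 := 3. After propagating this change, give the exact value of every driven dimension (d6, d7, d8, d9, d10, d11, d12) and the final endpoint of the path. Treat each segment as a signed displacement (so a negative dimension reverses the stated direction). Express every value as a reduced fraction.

Apply edit: d3 := 3
  d6 = d1*4 = 16
  d7 = d6 + 7 = 23
  d8 = 2 - d6/3 = -10/3
  d9 = 3 + d4 = 17/2
  d10 = d8*4 - d3/2 + d4 = -28/3
  d11 = d2/5 + d6*4 - d10 = 2251/30
  d12 = d9 - d7/5 = 39/10
Walk from origin (0, 0):
  seg 1: left by d1 = 4 → (-4, 0)
  seg 2: right by d3 = 3 → (-1, 0)
  seg 3: right by d2 = 17/2 → (15/2, 0)
  seg 4: up by d1 = 4 → (15/2, 4)
  seg 5: up by d4 = 11/2 → (15/2, 19/2)
  seg 6: up by d1 = 4 → (15/2, 27/2)
  seg 7: right by d3 = 3 → (21/2, 27/2)
  seg 8: down by d12 = 39/10 → (21/2, 48/5)
  seg 9: up by d4 = 11/2 → (21/2, 151/10)
  seg 10: right by d1 = 4 → (29/2, 151/10)

d6 = 16
d7 = 23
d8 = -10/3
d9 = 17/2
d10 = -28/3
d11 = 2251/30
d12 = 39/10
endpoint = (29/2, 151/10)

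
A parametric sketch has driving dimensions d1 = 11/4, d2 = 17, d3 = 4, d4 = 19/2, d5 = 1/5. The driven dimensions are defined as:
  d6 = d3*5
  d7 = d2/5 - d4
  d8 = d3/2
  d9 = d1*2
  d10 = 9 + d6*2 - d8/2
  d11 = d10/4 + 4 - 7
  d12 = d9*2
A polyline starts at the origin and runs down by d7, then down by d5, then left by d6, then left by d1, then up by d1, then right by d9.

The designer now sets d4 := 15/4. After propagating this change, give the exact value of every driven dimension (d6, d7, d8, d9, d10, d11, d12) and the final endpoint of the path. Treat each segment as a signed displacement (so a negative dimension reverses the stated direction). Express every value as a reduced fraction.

Apply edit: d4 := 15/4
  d6 = d3*5 = 20
  d7 = d2/5 - d4 = -7/20
  d8 = d3/2 = 2
  d9 = d1*2 = 11/2
  d10 = 9 + d6*2 - d8/2 = 48
  d11 = d10/4 + 4 - 7 = 9
  d12 = d9*2 = 11
Walk from origin (0, 0):
  seg 1: down by d7 = -7/20 → (0, 7/20)
  seg 2: down by d5 = 1/5 → (0, 3/20)
  seg 3: left by d6 = 20 → (-20, 3/20)
  seg 4: left by d1 = 11/4 → (-91/4, 3/20)
  seg 5: up by d1 = 11/4 → (-91/4, 29/10)
  seg 6: right by d9 = 11/2 → (-69/4, 29/10)

d6 = 20
d7 = -7/20
d8 = 2
d9 = 11/2
d10 = 48
d11 = 9
d12 = 11
endpoint = (-69/4, 29/10)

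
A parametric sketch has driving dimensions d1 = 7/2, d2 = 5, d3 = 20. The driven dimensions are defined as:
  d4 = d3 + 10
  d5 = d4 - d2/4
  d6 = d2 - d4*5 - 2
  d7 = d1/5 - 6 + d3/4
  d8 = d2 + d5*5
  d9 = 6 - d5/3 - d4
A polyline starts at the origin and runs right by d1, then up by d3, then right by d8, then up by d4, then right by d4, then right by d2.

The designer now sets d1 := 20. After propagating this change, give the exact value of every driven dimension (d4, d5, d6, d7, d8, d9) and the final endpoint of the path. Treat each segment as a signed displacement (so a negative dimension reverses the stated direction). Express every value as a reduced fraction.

d4 = 30
d5 = 115/4
d6 = -147
d7 = 3
d8 = 595/4
d9 = -403/12
endpoint = (815/4, 50)

Apply edit: d1 := 20
  d4 = d3 + 10 = 30
  d5 = d4 - d2/4 = 115/4
  d6 = d2 - d4*5 - 2 = -147
  d7 = d1/5 - 6 + d3/4 = 3
  d8 = d2 + d5*5 = 595/4
  d9 = 6 - d5/3 - d4 = -403/12
Walk from origin (0, 0):
  seg 1: right by d1 = 20 → (20, 0)
  seg 2: up by d3 = 20 → (20, 20)
  seg 3: right by d8 = 595/4 → (675/4, 20)
  seg 4: up by d4 = 30 → (675/4, 50)
  seg 5: right by d4 = 30 → (795/4, 50)
  seg 6: right by d2 = 5 → (815/4, 50)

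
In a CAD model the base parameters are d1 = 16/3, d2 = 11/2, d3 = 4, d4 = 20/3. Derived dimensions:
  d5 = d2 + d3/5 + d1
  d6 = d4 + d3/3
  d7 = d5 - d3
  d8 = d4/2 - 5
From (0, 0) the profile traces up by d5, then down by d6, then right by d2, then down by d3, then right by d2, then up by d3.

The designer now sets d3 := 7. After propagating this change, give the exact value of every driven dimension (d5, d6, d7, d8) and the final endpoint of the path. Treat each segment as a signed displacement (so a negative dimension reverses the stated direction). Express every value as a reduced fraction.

Apply edit: d3 := 7
  d5 = d2 + d3/5 + d1 = 367/30
  d6 = d4 + d3/3 = 9
  d7 = d5 - d3 = 157/30
  d8 = d4/2 - 5 = -5/3
Walk from origin (0, 0):
  seg 1: up by d5 = 367/30 → (0, 367/30)
  seg 2: down by d6 = 9 → (0, 97/30)
  seg 3: right by d2 = 11/2 → (11/2, 97/30)
  seg 4: down by d3 = 7 → (11/2, -113/30)
  seg 5: right by d2 = 11/2 → (11, -113/30)
  seg 6: up by d3 = 7 → (11, 97/30)

d5 = 367/30
d6 = 9
d7 = 157/30
d8 = -5/3
endpoint = (11, 97/30)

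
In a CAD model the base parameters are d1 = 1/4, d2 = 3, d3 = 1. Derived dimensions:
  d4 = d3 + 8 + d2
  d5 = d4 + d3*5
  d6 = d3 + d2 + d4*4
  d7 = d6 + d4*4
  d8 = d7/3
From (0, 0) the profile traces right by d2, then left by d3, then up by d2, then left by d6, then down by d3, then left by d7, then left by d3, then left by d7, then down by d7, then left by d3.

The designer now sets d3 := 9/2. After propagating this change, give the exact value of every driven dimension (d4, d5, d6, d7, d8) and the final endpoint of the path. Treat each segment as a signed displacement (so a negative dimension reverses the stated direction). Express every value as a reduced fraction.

d4 = 31/2
d5 = 38
d6 = 139/2
d7 = 263/2
d8 = 263/6
endpoint = (-343, -133)

Apply edit: d3 := 9/2
  d4 = d3 + 8 + d2 = 31/2
  d5 = d4 + d3*5 = 38
  d6 = d3 + d2 + d4*4 = 139/2
  d7 = d6 + d4*4 = 263/2
  d8 = d7/3 = 263/6
Walk from origin (0, 0):
  seg 1: right by d2 = 3 → (3, 0)
  seg 2: left by d3 = 9/2 → (-3/2, 0)
  seg 3: up by d2 = 3 → (-3/2, 3)
  seg 4: left by d6 = 139/2 → (-71, 3)
  seg 5: down by d3 = 9/2 → (-71, -3/2)
  seg 6: left by d7 = 263/2 → (-405/2, -3/2)
  seg 7: left by d3 = 9/2 → (-207, -3/2)
  seg 8: left by d7 = 263/2 → (-677/2, -3/2)
  seg 9: down by d7 = 263/2 → (-677/2, -133)
  seg 10: left by d3 = 9/2 → (-343, -133)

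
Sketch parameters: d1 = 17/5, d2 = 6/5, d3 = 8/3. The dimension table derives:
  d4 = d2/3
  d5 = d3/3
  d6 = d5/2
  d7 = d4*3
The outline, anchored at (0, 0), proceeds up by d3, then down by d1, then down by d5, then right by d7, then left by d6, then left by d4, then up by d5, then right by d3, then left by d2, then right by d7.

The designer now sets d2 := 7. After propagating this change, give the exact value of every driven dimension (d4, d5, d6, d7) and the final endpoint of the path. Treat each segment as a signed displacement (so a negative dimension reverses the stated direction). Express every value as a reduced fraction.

d4 = 7/3
d5 = 8/9
d6 = 4/9
d7 = 7
endpoint = (62/9, -11/15)

Apply edit: d2 := 7
  d4 = d2/3 = 7/3
  d5 = d3/3 = 8/9
  d6 = d5/2 = 4/9
  d7 = d4*3 = 7
Walk from origin (0, 0):
  seg 1: up by d3 = 8/3 → (0, 8/3)
  seg 2: down by d1 = 17/5 → (0, -11/15)
  seg 3: down by d5 = 8/9 → (0, -73/45)
  seg 4: right by d7 = 7 → (7, -73/45)
  seg 5: left by d6 = 4/9 → (59/9, -73/45)
  seg 6: left by d4 = 7/3 → (38/9, -73/45)
  seg 7: up by d5 = 8/9 → (38/9, -11/15)
  seg 8: right by d3 = 8/3 → (62/9, -11/15)
  seg 9: left by d2 = 7 → (-1/9, -11/15)
  seg 10: right by d7 = 7 → (62/9, -11/15)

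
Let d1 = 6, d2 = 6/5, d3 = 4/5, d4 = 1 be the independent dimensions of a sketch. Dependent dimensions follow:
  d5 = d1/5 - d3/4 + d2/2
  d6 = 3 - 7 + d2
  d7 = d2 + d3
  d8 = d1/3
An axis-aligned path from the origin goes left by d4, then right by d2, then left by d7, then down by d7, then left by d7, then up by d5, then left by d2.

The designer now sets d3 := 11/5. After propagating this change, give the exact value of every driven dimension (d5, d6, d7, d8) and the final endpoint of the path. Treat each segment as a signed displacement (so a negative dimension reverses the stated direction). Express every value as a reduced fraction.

Apply edit: d3 := 11/5
  d5 = d1/5 - d3/4 + d2/2 = 5/4
  d6 = 3 - 7 + d2 = -14/5
  d7 = d2 + d3 = 17/5
  d8 = d1/3 = 2
Walk from origin (0, 0):
  seg 1: left by d4 = 1 → (-1, 0)
  seg 2: right by d2 = 6/5 → (1/5, 0)
  seg 3: left by d7 = 17/5 → (-16/5, 0)
  seg 4: down by d7 = 17/5 → (-16/5, -17/5)
  seg 5: left by d7 = 17/5 → (-33/5, -17/5)
  seg 6: up by d5 = 5/4 → (-33/5, -43/20)
  seg 7: left by d2 = 6/5 → (-39/5, -43/20)

d5 = 5/4
d6 = -14/5
d7 = 17/5
d8 = 2
endpoint = (-39/5, -43/20)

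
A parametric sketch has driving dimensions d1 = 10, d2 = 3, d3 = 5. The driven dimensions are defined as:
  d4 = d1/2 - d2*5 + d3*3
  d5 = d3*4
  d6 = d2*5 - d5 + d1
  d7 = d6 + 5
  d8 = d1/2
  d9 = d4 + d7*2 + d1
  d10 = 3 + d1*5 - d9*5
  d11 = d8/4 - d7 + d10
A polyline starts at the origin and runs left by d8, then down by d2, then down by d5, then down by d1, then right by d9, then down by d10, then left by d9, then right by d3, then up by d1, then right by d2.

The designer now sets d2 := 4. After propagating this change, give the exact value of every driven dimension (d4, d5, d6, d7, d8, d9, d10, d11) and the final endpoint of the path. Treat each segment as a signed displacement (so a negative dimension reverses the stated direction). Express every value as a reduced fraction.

Apply edit: d2 := 4
  d4 = d1/2 - d2*5 + d3*3 = 0
  d5 = d3*4 = 20
  d6 = d2*5 - d5 + d1 = 10
  d7 = d6 + 5 = 15
  d8 = d1/2 = 5
  d9 = d4 + d7*2 + d1 = 40
  d10 = 3 + d1*5 - d9*5 = -147
  d11 = d8/4 - d7 + d10 = -643/4
Walk from origin (0, 0):
  seg 1: left by d8 = 5 → (-5, 0)
  seg 2: down by d2 = 4 → (-5, -4)
  seg 3: down by d5 = 20 → (-5, -24)
  seg 4: down by d1 = 10 → (-5, -34)
  seg 5: right by d9 = 40 → (35, -34)
  seg 6: down by d10 = -147 → (35, 113)
  seg 7: left by d9 = 40 → (-5, 113)
  seg 8: right by d3 = 5 → (0, 113)
  seg 9: up by d1 = 10 → (0, 123)
  seg 10: right by d2 = 4 → (4, 123)

d4 = 0
d5 = 20
d6 = 10
d7 = 15
d8 = 5
d9 = 40
d10 = -147
d11 = -643/4
endpoint = (4, 123)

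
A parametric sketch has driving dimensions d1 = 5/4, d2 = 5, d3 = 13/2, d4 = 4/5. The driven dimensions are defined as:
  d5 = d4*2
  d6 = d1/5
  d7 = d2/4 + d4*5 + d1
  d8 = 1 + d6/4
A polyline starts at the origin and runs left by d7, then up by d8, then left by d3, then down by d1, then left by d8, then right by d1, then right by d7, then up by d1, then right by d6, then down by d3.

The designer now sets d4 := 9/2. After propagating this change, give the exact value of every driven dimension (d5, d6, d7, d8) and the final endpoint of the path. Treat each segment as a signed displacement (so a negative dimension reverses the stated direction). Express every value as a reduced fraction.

d5 = 9
d6 = 1/4
d7 = 25
d8 = 17/16
endpoint = (-97/16, -87/16)

Apply edit: d4 := 9/2
  d5 = d4*2 = 9
  d6 = d1/5 = 1/4
  d7 = d2/4 + d4*5 + d1 = 25
  d8 = 1 + d6/4 = 17/16
Walk from origin (0, 0):
  seg 1: left by d7 = 25 → (-25, 0)
  seg 2: up by d8 = 17/16 → (-25, 17/16)
  seg 3: left by d3 = 13/2 → (-63/2, 17/16)
  seg 4: down by d1 = 5/4 → (-63/2, -3/16)
  seg 5: left by d8 = 17/16 → (-521/16, -3/16)
  seg 6: right by d1 = 5/4 → (-501/16, -3/16)
  seg 7: right by d7 = 25 → (-101/16, -3/16)
  seg 8: up by d1 = 5/4 → (-101/16, 17/16)
  seg 9: right by d6 = 1/4 → (-97/16, 17/16)
  seg 10: down by d3 = 13/2 → (-97/16, -87/16)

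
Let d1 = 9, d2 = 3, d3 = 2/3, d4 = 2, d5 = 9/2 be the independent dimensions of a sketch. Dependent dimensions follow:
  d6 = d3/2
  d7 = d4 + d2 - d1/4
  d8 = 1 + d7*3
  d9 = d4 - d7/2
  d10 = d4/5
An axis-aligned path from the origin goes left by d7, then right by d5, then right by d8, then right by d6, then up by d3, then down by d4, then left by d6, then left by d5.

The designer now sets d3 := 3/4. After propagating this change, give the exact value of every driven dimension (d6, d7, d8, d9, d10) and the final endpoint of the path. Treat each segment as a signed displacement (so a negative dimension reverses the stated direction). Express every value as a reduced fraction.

Apply edit: d3 := 3/4
  d6 = d3/2 = 3/8
  d7 = d4 + d2 - d1/4 = 11/4
  d8 = 1 + d7*3 = 37/4
  d9 = d4 - d7/2 = 5/8
  d10 = d4/5 = 2/5
Walk from origin (0, 0):
  seg 1: left by d7 = 11/4 → (-11/4, 0)
  seg 2: right by d5 = 9/2 → (7/4, 0)
  seg 3: right by d8 = 37/4 → (11, 0)
  seg 4: right by d6 = 3/8 → (91/8, 0)
  seg 5: up by d3 = 3/4 → (91/8, 3/4)
  seg 6: down by d4 = 2 → (91/8, -5/4)
  seg 7: left by d6 = 3/8 → (11, -5/4)
  seg 8: left by d5 = 9/2 → (13/2, -5/4)

d6 = 3/8
d7 = 11/4
d8 = 37/4
d9 = 5/8
d10 = 2/5
endpoint = (13/2, -5/4)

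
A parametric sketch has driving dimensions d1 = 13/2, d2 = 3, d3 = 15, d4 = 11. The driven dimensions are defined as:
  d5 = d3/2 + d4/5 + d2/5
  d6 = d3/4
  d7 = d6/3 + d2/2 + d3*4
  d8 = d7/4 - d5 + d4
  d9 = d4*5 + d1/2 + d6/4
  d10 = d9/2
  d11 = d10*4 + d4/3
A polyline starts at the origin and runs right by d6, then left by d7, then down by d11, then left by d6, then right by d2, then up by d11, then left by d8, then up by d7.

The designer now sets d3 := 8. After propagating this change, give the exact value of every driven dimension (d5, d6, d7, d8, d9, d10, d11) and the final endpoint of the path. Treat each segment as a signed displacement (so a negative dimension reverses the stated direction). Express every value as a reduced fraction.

Apply edit: d3 := 8
  d5 = d3/2 + d4/5 + d2/5 = 34/5
  d6 = d3/4 = 2
  d7 = d6/3 + d2/2 + d3*4 = 205/6
  d8 = d7/4 - d5 + d4 = 1529/120
  d9 = d4*5 + d1/2 + d6/4 = 235/4
  d10 = d9/2 = 235/8
  d11 = d10*4 + d4/3 = 727/6
Walk from origin (0, 0):
  seg 1: right by d6 = 2 → (2, 0)
  seg 2: left by d7 = 205/6 → (-193/6, 0)
  seg 3: down by d11 = 727/6 → (-193/6, -727/6)
  seg 4: left by d6 = 2 → (-205/6, -727/6)
  seg 5: right by d2 = 3 → (-187/6, -727/6)
  seg 6: up by d11 = 727/6 → (-187/6, 0)
  seg 7: left by d8 = 1529/120 → (-5269/120, 0)
  seg 8: up by d7 = 205/6 → (-5269/120, 205/6)

d5 = 34/5
d6 = 2
d7 = 205/6
d8 = 1529/120
d9 = 235/4
d10 = 235/8
d11 = 727/6
endpoint = (-5269/120, 205/6)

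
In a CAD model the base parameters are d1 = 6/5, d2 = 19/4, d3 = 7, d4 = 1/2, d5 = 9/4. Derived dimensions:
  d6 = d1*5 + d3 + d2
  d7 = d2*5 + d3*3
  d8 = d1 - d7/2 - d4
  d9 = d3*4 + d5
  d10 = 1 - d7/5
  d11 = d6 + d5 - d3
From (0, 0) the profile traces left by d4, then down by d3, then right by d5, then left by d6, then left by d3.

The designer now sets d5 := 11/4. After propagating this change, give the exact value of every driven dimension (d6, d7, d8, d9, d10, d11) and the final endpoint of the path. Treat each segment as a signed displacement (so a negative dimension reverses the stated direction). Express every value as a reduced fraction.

d6 = 71/4
d7 = 179/4
d8 = -867/40
d9 = 123/4
d10 = -159/20
d11 = 27/2
endpoint = (-45/2, -7)

Apply edit: d5 := 11/4
  d6 = d1*5 + d3 + d2 = 71/4
  d7 = d2*5 + d3*3 = 179/4
  d8 = d1 - d7/2 - d4 = -867/40
  d9 = d3*4 + d5 = 123/4
  d10 = 1 - d7/5 = -159/20
  d11 = d6 + d5 - d3 = 27/2
Walk from origin (0, 0):
  seg 1: left by d4 = 1/2 → (-1/2, 0)
  seg 2: down by d3 = 7 → (-1/2, -7)
  seg 3: right by d5 = 11/4 → (9/4, -7)
  seg 4: left by d6 = 71/4 → (-31/2, -7)
  seg 5: left by d3 = 7 → (-45/2, -7)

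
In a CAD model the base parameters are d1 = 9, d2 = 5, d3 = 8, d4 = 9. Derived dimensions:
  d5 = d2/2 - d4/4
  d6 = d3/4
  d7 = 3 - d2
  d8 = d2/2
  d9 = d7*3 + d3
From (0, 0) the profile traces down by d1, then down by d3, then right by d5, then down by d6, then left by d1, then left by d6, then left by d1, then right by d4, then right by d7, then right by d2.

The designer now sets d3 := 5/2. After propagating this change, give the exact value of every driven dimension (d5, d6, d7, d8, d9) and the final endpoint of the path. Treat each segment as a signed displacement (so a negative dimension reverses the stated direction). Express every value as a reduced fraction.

d5 = 1/4
d6 = 5/8
d7 = -2
d8 = 5/2
d9 = -7/2
endpoint = (-51/8, -97/8)

Apply edit: d3 := 5/2
  d5 = d2/2 - d4/4 = 1/4
  d6 = d3/4 = 5/8
  d7 = 3 - d2 = -2
  d8 = d2/2 = 5/2
  d9 = d7*3 + d3 = -7/2
Walk from origin (0, 0):
  seg 1: down by d1 = 9 → (0, -9)
  seg 2: down by d3 = 5/2 → (0, -23/2)
  seg 3: right by d5 = 1/4 → (1/4, -23/2)
  seg 4: down by d6 = 5/8 → (1/4, -97/8)
  seg 5: left by d1 = 9 → (-35/4, -97/8)
  seg 6: left by d6 = 5/8 → (-75/8, -97/8)
  seg 7: left by d1 = 9 → (-147/8, -97/8)
  seg 8: right by d4 = 9 → (-75/8, -97/8)
  seg 9: right by d7 = -2 → (-91/8, -97/8)
  seg 10: right by d2 = 5 → (-51/8, -97/8)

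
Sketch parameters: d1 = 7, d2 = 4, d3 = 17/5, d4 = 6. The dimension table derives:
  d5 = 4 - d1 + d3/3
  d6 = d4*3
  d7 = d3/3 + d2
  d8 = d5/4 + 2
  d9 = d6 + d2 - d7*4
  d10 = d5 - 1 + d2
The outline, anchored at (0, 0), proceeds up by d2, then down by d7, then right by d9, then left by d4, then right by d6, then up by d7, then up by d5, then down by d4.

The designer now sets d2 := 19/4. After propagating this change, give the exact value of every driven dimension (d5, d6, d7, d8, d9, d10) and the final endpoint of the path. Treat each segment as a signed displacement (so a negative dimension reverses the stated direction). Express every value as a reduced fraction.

d5 = -28/15
d6 = 18
d7 = 353/60
d8 = 23/15
d9 = -47/60
d10 = 113/60
endpoint = (673/60, -187/60)

Apply edit: d2 := 19/4
  d5 = 4 - d1 + d3/3 = -28/15
  d6 = d4*3 = 18
  d7 = d3/3 + d2 = 353/60
  d8 = d5/4 + 2 = 23/15
  d9 = d6 + d2 - d7*4 = -47/60
  d10 = d5 - 1 + d2 = 113/60
Walk from origin (0, 0):
  seg 1: up by d2 = 19/4 → (0, 19/4)
  seg 2: down by d7 = 353/60 → (0, -17/15)
  seg 3: right by d9 = -47/60 → (-47/60, -17/15)
  seg 4: left by d4 = 6 → (-407/60, -17/15)
  seg 5: right by d6 = 18 → (673/60, -17/15)
  seg 6: up by d7 = 353/60 → (673/60, 19/4)
  seg 7: up by d5 = -28/15 → (673/60, 173/60)
  seg 8: down by d4 = 6 → (673/60, -187/60)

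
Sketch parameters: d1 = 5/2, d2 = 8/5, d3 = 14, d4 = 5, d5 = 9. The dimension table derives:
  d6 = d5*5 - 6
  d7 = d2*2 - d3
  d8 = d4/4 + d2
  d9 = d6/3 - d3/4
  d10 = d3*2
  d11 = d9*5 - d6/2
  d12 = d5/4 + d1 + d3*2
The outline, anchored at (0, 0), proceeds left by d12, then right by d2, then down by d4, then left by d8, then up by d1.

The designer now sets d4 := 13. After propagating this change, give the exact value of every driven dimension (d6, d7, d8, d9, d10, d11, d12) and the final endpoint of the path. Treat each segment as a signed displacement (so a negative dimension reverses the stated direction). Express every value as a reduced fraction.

Apply edit: d4 := 13
  d6 = d5*5 - 6 = 39
  d7 = d2*2 - d3 = -54/5
  d8 = d4/4 + d2 = 97/20
  d9 = d6/3 - d3/4 = 19/2
  d10 = d3*2 = 28
  d11 = d9*5 - d6/2 = 28
  d12 = d5/4 + d1 + d3*2 = 131/4
Walk from origin (0, 0):
  seg 1: left by d12 = 131/4 → (-131/4, 0)
  seg 2: right by d2 = 8/5 → (-623/20, 0)
  seg 3: down by d4 = 13 → (-623/20, -13)
  seg 4: left by d8 = 97/20 → (-36, -13)
  seg 5: up by d1 = 5/2 → (-36, -21/2)

d6 = 39
d7 = -54/5
d8 = 97/20
d9 = 19/2
d10 = 28
d11 = 28
d12 = 131/4
endpoint = (-36, -21/2)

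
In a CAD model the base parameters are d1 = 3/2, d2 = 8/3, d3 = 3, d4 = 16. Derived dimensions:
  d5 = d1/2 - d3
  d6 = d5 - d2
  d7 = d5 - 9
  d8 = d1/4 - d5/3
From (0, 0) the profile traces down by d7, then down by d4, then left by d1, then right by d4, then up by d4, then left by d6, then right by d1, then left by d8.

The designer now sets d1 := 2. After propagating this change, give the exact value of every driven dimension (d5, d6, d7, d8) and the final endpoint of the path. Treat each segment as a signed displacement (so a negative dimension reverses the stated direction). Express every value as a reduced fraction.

Apply edit: d1 := 2
  d5 = d1/2 - d3 = -2
  d6 = d5 - d2 = -14/3
  d7 = d5 - 9 = -11
  d8 = d1/4 - d5/3 = 7/6
Walk from origin (0, 0):
  seg 1: down by d7 = -11 → (0, 11)
  seg 2: down by d4 = 16 → (0, -5)
  seg 3: left by d1 = 2 → (-2, -5)
  seg 4: right by d4 = 16 → (14, -5)
  seg 5: up by d4 = 16 → (14, 11)
  seg 6: left by d6 = -14/3 → (56/3, 11)
  seg 7: right by d1 = 2 → (62/3, 11)
  seg 8: left by d8 = 7/6 → (39/2, 11)

d5 = -2
d6 = -14/3
d7 = -11
d8 = 7/6
endpoint = (39/2, 11)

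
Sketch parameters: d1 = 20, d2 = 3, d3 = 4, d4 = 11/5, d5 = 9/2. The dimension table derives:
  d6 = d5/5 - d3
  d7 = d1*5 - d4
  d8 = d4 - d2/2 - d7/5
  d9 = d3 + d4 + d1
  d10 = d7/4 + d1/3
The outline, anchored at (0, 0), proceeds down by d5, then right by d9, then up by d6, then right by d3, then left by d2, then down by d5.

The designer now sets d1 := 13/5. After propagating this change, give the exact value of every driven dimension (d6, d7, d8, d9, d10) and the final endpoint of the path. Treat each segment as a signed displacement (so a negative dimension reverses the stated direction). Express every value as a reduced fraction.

Apply edit: d1 := 13/5
  d6 = d5/5 - d3 = -31/10
  d7 = d1*5 - d4 = 54/5
  d8 = d4 - d2/2 - d7/5 = -73/50
  d9 = d3 + d4 + d1 = 44/5
  d10 = d7/4 + d1/3 = 107/30
Walk from origin (0, 0):
  seg 1: down by d5 = 9/2 → (0, -9/2)
  seg 2: right by d9 = 44/5 → (44/5, -9/2)
  seg 3: up by d6 = -31/10 → (44/5, -38/5)
  seg 4: right by d3 = 4 → (64/5, -38/5)
  seg 5: left by d2 = 3 → (49/5, -38/5)
  seg 6: down by d5 = 9/2 → (49/5, -121/10)

d6 = -31/10
d7 = 54/5
d8 = -73/50
d9 = 44/5
d10 = 107/30
endpoint = (49/5, -121/10)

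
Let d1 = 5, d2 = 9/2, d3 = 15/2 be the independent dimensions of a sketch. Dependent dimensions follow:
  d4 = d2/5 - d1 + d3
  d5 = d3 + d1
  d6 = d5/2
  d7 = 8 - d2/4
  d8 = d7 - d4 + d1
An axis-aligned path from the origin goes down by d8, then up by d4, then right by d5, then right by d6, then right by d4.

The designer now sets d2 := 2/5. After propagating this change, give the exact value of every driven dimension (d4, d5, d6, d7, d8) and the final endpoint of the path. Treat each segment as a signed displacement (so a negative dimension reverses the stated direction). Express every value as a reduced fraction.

Apply edit: d2 := 2/5
  d4 = d2/5 - d1 + d3 = 129/50
  d5 = d3 + d1 = 25/2
  d6 = d5/2 = 25/4
  d7 = 8 - d2/4 = 79/10
  d8 = d7 - d4 + d1 = 258/25
Walk from origin (0, 0):
  seg 1: down by d8 = 258/25 → (0, -258/25)
  seg 2: up by d4 = 129/50 → (0, -387/50)
  seg 3: right by d5 = 25/2 → (25/2, -387/50)
  seg 4: right by d6 = 25/4 → (75/4, -387/50)
  seg 5: right by d4 = 129/50 → (2133/100, -387/50)

d4 = 129/50
d5 = 25/2
d6 = 25/4
d7 = 79/10
d8 = 258/25
endpoint = (2133/100, -387/50)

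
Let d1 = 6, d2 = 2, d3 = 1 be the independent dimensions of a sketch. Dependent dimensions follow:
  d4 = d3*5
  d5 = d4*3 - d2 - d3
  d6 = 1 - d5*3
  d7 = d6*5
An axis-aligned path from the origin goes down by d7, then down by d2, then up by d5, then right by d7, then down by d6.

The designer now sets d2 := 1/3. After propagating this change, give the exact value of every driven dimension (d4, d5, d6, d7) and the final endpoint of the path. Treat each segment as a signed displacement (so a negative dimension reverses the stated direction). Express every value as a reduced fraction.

d4 = 5
d5 = 41/3
d6 = -40
d7 = -200
endpoint = (-200, 760/3)

Apply edit: d2 := 1/3
  d4 = d3*5 = 5
  d5 = d4*3 - d2 - d3 = 41/3
  d6 = 1 - d5*3 = -40
  d7 = d6*5 = -200
Walk from origin (0, 0):
  seg 1: down by d7 = -200 → (0, 200)
  seg 2: down by d2 = 1/3 → (0, 599/3)
  seg 3: up by d5 = 41/3 → (0, 640/3)
  seg 4: right by d7 = -200 → (-200, 640/3)
  seg 5: down by d6 = -40 → (-200, 760/3)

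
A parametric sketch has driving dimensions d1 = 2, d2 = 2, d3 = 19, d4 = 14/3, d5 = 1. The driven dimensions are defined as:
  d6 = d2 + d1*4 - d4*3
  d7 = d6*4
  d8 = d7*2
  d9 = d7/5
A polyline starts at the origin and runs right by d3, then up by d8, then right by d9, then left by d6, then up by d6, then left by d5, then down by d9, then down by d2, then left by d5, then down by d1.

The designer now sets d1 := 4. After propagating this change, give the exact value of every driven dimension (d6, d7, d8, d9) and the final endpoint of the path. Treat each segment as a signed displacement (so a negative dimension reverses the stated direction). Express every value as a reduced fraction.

Apply edit: d1 := 4
  d6 = d2 + d1*4 - d4*3 = 4
  d7 = d6*4 = 16
  d8 = d7*2 = 32
  d9 = d7/5 = 16/5
Walk from origin (0, 0):
  seg 1: right by d3 = 19 → (19, 0)
  seg 2: up by d8 = 32 → (19, 32)
  seg 3: right by d9 = 16/5 → (111/5, 32)
  seg 4: left by d6 = 4 → (91/5, 32)
  seg 5: up by d6 = 4 → (91/5, 36)
  seg 6: left by d5 = 1 → (86/5, 36)
  seg 7: down by d9 = 16/5 → (86/5, 164/5)
  seg 8: down by d2 = 2 → (86/5, 154/5)
  seg 9: left by d5 = 1 → (81/5, 154/5)
  seg 10: down by d1 = 4 → (81/5, 134/5)

d6 = 4
d7 = 16
d8 = 32
d9 = 16/5
endpoint = (81/5, 134/5)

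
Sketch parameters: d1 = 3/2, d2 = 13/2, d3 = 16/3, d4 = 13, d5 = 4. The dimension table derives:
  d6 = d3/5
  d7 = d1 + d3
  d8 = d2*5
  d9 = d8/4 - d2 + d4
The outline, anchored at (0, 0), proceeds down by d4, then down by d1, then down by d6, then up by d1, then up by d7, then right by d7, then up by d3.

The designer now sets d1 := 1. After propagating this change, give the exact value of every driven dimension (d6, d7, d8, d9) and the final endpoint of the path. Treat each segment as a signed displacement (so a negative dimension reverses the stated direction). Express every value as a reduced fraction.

d6 = 16/15
d7 = 19/3
d8 = 65/2
d9 = 117/8
endpoint = (19/3, -12/5)

Apply edit: d1 := 1
  d6 = d3/5 = 16/15
  d7 = d1 + d3 = 19/3
  d8 = d2*5 = 65/2
  d9 = d8/4 - d2 + d4 = 117/8
Walk from origin (0, 0):
  seg 1: down by d4 = 13 → (0, -13)
  seg 2: down by d1 = 1 → (0, -14)
  seg 3: down by d6 = 16/15 → (0, -226/15)
  seg 4: up by d1 = 1 → (0, -211/15)
  seg 5: up by d7 = 19/3 → (0, -116/15)
  seg 6: right by d7 = 19/3 → (19/3, -116/15)
  seg 7: up by d3 = 16/3 → (19/3, -12/5)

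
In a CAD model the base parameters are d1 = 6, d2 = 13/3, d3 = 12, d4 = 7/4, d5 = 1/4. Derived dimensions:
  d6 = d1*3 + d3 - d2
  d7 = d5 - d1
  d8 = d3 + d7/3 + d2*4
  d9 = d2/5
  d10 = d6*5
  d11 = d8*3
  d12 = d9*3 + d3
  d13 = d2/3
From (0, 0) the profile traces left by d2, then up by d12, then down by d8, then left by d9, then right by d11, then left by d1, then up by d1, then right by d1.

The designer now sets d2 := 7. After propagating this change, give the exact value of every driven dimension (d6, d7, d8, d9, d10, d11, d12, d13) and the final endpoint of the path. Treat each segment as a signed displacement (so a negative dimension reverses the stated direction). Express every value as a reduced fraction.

Apply edit: d2 := 7
  d6 = d1*3 + d3 - d2 = 23
  d7 = d5 - d1 = -23/4
  d8 = d3 + d7/3 + d2*4 = 457/12
  d9 = d2/5 = 7/5
  d10 = d6*5 = 115
  d11 = d8*3 = 457/4
  d12 = d9*3 + d3 = 81/5
  d13 = d2/3 = 7/3
Walk from origin (0, 0):
  seg 1: left by d2 = 7 → (-7, 0)
  seg 2: up by d12 = 81/5 → (-7, 81/5)
  seg 3: down by d8 = 457/12 → (-7, -1313/60)
  seg 4: left by d9 = 7/5 → (-42/5, -1313/60)
  seg 5: right by d11 = 457/4 → (2117/20, -1313/60)
  seg 6: left by d1 = 6 → (1997/20, -1313/60)
  seg 7: up by d1 = 6 → (1997/20, -953/60)
  seg 8: right by d1 = 6 → (2117/20, -953/60)

d6 = 23
d7 = -23/4
d8 = 457/12
d9 = 7/5
d10 = 115
d11 = 457/4
d12 = 81/5
d13 = 7/3
endpoint = (2117/20, -953/60)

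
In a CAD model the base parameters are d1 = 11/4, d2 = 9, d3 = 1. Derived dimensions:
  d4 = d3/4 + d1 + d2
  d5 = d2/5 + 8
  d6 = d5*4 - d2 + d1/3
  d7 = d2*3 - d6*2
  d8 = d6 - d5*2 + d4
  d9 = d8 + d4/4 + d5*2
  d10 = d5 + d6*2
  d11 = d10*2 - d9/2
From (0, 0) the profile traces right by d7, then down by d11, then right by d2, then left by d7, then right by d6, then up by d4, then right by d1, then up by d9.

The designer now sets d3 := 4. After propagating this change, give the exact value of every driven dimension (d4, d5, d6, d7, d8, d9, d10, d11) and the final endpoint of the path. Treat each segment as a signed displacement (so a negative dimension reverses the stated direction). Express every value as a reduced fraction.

d4 = 51/4
d5 = 49/5
d6 = 1867/60
d7 = -1057/30
d8 = 364/15
d9 = 11293/240
d10 = 2161/30
d11 = 57859/480
endpoint = (643/15, -29153/480)

Apply edit: d3 := 4
  d4 = d3/4 + d1 + d2 = 51/4
  d5 = d2/5 + 8 = 49/5
  d6 = d5*4 - d2 + d1/3 = 1867/60
  d7 = d2*3 - d6*2 = -1057/30
  d8 = d6 - d5*2 + d4 = 364/15
  d9 = d8 + d4/4 + d5*2 = 11293/240
  d10 = d5 + d6*2 = 2161/30
  d11 = d10*2 - d9/2 = 57859/480
Walk from origin (0, 0):
  seg 1: right by d7 = -1057/30 → (-1057/30, 0)
  seg 2: down by d11 = 57859/480 → (-1057/30, -57859/480)
  seg 3: right by d2 = 9 → (-787/30, -57859/480)
  seg 4: left by d7 = -1057/30 → (9, -57859/480)
  seg 5: right by d6 = 1867/60 → (2407/60, -57859/480)
  seg 6: up by d4 = 51/4 → (2407/60, -51739/480)
  seg 7: right by d1 = 11/4 → (643/15, -51739/480)
  seg 8: up by d9 = 11293/240 → (643/15, -29153/480)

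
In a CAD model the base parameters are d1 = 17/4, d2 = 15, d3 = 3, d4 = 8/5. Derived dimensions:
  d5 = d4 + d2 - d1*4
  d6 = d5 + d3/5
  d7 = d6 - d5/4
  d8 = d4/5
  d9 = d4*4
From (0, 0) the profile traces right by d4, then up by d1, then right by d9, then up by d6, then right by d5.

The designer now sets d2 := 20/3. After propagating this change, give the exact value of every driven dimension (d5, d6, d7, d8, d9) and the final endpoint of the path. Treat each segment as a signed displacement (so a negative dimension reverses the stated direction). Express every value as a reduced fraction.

d5 = -131/15
d6 = -122/15
d7 = -119/20
d8 = 8/25
d9 = 32/5
endpoint = (-11/15, -233/60)

Apply edit: d2 := 20/3
  d5 = d4 + d2 - d1*4 = -131/15
  d6 = d5 + d3/5 = -122/15
  d7 = d6 - d5/4 = -119/20
  d8 = d4/5 = 8/25
  d9 = d4*4 = 32/5
Walk from origin (0, 0):
  seg 1: right by d4 = 8/5 → (8/5, 0)
  seg 2: up by d1 = 17/4 → (8/5, 17/4)
  seg 3: right by d9 = 32/5 → (8, 17/4)
  seg 4: up by d6 = -122/15 → (8, -233/60)
  seg 5: right by d5 = -131/15 → (-11/15, -233/60)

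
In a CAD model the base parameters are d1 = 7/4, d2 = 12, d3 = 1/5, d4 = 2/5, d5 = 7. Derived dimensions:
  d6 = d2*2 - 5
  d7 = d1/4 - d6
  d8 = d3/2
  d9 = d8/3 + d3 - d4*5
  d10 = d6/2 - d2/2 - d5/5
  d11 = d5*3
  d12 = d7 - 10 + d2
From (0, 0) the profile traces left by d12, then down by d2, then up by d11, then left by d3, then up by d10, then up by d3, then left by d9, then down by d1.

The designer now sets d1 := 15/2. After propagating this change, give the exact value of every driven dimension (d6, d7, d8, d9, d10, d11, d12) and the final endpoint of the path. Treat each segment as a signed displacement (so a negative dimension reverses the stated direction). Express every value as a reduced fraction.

d6 = 19
d7 = -137/8
d8 = 1/10
d9 = -53/30
d10 = 21/10
d11 = 21
d12 = -121/8
endpoint = (2003/120, 19/5)

Apply edit: d1 := 15/2
  d6 = d2*2 - 5 = 19
  d7 = d1/4 - d6 = -137/8
  d8 = d3/2 = 1/10
  d9 = d8/3 + d3 - d4*5 = -53/30
  d10 = d6/2 - d2/2 - d5/5 = 21/10
  d11 = d5*3 = 21
  d12 = d7 - 10 + d2 = -121/8
Walk from origin (0, 0):
  seg 1: left by d12 = -121/8 → (121/8, 0)
  seg 2: down by d2 = 12 → (121/8, -12)
  seg 3: up by d11 = 21 → (121/8, 9)
  seg 4: left by d3 = 1/5 → (597/40, 9)
  seg 5: up by d10 = 21/10 → (597/40, 111/10)
  seg 6: up by d3 = 1/5 → (597/40, 113/10)
  seg 7: left by d9 = -53/30 → (2003/120, 113/10)
  seg 8: down by d1 = 15/2 → (2003/120, 19/5)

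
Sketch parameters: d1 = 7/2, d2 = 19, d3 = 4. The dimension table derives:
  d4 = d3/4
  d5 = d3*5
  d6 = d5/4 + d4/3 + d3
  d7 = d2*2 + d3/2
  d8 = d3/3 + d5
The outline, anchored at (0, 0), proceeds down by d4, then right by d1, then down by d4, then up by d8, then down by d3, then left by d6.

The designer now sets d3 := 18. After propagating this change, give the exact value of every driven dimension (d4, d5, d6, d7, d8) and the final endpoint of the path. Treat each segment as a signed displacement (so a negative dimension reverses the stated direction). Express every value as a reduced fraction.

Apply edit: d3 := 18
  d4 = d3/4 = 9/2
  d5 = d3*5 = 90
  d6 = d5/4 + d4/3 + d3 = 42
  d7 = d2*2 + d3/2 = 47
  d8 = d3/3 + d5 = 96
Walk from origin (0, 0):
  seg 1: down by d4 = 9/2 → (0, -9/2)
  seg 2: right by d1 = 7/2 → (7/2, -9/2)
  seg 3: down by d4 = 9/2 → (7/2, -9)
  seg 4: up by d8 = 96 → (7/2, 87)
  seg 5: down by d3 = 18 → (7/2, 69)
  seg 6: left by d6 = 42 → (-77/2, 69)

d4 = 9/2
d5 = 90
d6 = 42
d7 = 47
d8 = 96
endpoint = (-77/2, 69)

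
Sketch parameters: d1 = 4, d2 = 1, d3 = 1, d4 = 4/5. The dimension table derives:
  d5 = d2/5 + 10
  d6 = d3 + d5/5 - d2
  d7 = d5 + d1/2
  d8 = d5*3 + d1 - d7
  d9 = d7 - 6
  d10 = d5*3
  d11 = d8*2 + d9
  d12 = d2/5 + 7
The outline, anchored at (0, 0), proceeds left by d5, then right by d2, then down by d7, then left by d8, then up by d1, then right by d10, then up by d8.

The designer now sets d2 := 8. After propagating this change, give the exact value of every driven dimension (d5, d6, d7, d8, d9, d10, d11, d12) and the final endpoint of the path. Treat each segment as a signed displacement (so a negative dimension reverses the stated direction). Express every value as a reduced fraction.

d5 = 58/5
d6 = -117/25
d7 = 68/5
d8 = 126/5
d9 = 38/5
d10 = 174/5
d11 = 58
d12 = 43/5
endpoint = (6, 78/5)

Apply edit: d2 := 8
  d5 = d2/5 + 10 = 58/5
  d6 = d3 + d5/5 - d2 = -117/25
  d7 = d5 + d1/2 = 68/5
  d8 = d5*3 + d1 - d7 = 126/5
  d9 = d7 - 6 = 38/5
  d10 = d5*3 = 174/5
  d11 = d8*2 + d9 = 58
  d12 = d2/5 + 7 = 43/5
Walk from origin (0, 0):
  seg 1: left by d5 = 58/5 → (-58/5, 0)
  seg 2: right by d2 = 8 → (-18/5, 0)
  seg 3: down by d7 = 68/5 → (-18/5, -68/5)
  seg 4: left by d8 = 126/5 → (-144/5, -68/5)
  seg 5: up by d1 = 4 → (-144/5, -48/5)
  seg 6: right by d10 = 174/5 → (6, -48/5)
  seg 7: up by d8 = 126/5 → (6, 78/5)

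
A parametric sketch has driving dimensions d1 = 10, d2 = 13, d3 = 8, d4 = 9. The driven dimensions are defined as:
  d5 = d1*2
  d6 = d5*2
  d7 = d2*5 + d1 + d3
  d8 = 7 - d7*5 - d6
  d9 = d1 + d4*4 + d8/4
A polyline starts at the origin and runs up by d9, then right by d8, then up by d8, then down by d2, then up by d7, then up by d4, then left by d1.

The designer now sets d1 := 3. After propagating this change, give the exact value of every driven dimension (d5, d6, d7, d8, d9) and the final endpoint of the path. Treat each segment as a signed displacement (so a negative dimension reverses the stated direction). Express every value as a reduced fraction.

d5 = 6
d6 = 12
d7 = 76
d8 = -385
d9 = -229/4
endpoint = (-388, -1481/4)

Apply edit: d1 := 3
  d5 = d1*2 = 6
  d6 = d5*2 = 12
  d7 = d2*5 + d1 + d3 = 76
  d8 = 7 - d7*5 - d6 = -385
  d9 = d1 + d4*4 + d8/4 = -229/4
Walk from origin (0, 0):
  seg 1: up by d9 = -229/4 → (0, -229/4)
  seg 2: right by d8 = -385 → (-385, -229/4)
  seg 3: up by d8 = -385 → (-385, -1769/4)
  seg 4: down by d2 = 13 → (-385, -1821/4)
  seg 5: up by d7 = 76 → (-385, -1517/4)
  seg 6: up by d4 = 9 → (-385, -1481/4)
  seg 7: left by d1 = 3 → (-388, -1481/4)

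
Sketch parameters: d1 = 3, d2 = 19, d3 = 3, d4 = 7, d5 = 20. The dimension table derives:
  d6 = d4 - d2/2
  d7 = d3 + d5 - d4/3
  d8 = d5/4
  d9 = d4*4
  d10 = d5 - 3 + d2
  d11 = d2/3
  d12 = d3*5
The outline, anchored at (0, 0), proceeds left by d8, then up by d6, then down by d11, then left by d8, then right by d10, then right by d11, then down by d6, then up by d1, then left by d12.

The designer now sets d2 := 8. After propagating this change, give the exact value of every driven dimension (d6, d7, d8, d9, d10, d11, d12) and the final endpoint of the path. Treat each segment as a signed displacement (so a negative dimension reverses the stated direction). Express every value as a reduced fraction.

d6 = 3
d7 = 62/3
d8 = 5
d9 = 28
d10 = 25
d11 = 8/3
d12 = 15
endpoint = (8/3, 1/3)

Apply edit: d2 := 8
  d6 = d4 - d2/2 = 3
  d7 = d3 + d5 - d4/3 = 62/3
  d8 = d5/4 = 5
  d9 = d4*4 = 28
  d10 = d5 - 3 + d2 = 25
  d11 = d2/3 = 8/3
  d12 = d3*5 = 15
Walk from origin (0, 0):
  seg 1: left by d8 = 5 → (-5, 0)
  seg 2: up by d6 = 3 → (-5, 3)
  seg 3: down by d11 = 8/3 → (-5, 1/3)
  seg 4: left by d8 = 5 → (-10, 1/3)
  seg 5: right by d10 = 25 → (15, 1/3)
  seg 6: right by d11 = 8/3 → (53/3, 1/3)
  seg 7: down by d6 = 3 → (53/3, -8/3)
  seg 8: up by d1 = 3 → (53/3, 1/3)
  seg 9: left by d12 = 15 → (8/3, 1/3)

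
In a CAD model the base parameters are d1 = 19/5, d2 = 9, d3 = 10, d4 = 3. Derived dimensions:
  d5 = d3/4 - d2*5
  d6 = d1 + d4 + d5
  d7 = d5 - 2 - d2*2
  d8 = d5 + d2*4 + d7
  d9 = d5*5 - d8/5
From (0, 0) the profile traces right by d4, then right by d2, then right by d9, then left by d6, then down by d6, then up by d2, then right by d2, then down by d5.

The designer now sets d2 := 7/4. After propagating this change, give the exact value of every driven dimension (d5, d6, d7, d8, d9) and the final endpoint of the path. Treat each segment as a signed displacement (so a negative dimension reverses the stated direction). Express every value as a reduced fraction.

Apply edit: d2 := 7/4
  d5 = d3/4 - d2*5 = -25/4
  d6 = d1 + d4 + d5 = 11/20
  d7 = d5 - 2 - d2*2 = -47/4
  d8 = d5 + d2*4 + d7 = -11
  d9 = d5*5 - d8/5 = -581/20
Walk from origin (0, 0):
  seg 1: right by d4 = 3 → (3, 0)
  seg 2: right by d2 = 7/4 → (19/4, 0)
  seg 3: right by d9 = -581/20 → (-243/10, 0)
  seg 4: left by d6 = 11/20 → (-497/20, 0)
  seg 5: down by d6 = 11/20 → (-497/20, -11/20)
  seg 6: up by d2 = 7/4 → (-497/20, 6/5)
  seg 7: right by d2 = 7/4 → (-231/10, 6/5)
  seg 8: down by d5 = -25/4 → (-231/10, 149/20)

d5 = -25/4
d6 = 11/20
d7 = -47/4
d8 = -11
d9 = -581/20
endpoint = (-231/10, 149/20)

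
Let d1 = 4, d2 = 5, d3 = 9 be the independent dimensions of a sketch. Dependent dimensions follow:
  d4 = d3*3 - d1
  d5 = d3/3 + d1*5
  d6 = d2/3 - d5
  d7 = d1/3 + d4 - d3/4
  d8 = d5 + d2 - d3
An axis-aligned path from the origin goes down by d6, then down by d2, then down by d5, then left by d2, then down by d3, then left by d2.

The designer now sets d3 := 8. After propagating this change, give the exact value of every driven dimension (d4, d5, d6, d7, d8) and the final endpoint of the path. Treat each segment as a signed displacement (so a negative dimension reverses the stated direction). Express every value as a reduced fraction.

d4 = 20
d5 = 68/3
d6 = -21
d7 = 58/3
d8 = 59/3
endpoint = (-10, -44/3)

Apply edit: d3 := 8
  d4 = d3*3 - d1 = 20
  d5 = d3/3 + d1*5 = 68/3
  d6 = d2/3 - d5 = -21
  d7 = d1/3 + d4 - d3/4 = 58/3
  d8 = d5 + d2 - d3 = 59/3
Walk from origin (0, 0):
  seg 1: down by d6 = -21 → (0, 21)
  seg 2: down by d2 = 5 → (0, 16)
  seg 3: down by d5 = 68/3 → (0, -20/3)
  seg 4: left by d2 = 5 → (-5, -20/3)
  seg 5: down by d3 = 8 → (-5, -44/3)
  seg 6: left by d2 = 5 → (-10, -44/3)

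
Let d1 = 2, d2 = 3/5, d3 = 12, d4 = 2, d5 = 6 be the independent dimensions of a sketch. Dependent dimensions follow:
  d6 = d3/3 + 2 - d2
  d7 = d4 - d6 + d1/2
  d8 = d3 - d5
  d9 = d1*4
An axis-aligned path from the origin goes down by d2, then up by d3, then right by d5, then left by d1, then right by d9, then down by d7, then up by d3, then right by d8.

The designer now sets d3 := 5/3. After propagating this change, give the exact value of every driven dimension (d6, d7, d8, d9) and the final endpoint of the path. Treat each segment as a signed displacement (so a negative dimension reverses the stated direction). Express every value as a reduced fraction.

d6 = 88/45
d7 = 47/45
d8 = -13/3
d9 = 8
endpoint = (23/3, 76/45)

Apply edit: d3 := 5/3
  d6 = d3/3 + 2 - d2 = 88/45
  d7 = d4 - d6 + d1/2 = 47/45
  d8 = d3 - d5 = -13/3
  d9 = d1*4 = 8
Walk from origin (0, 0):
  seg 1: down by d2 = 3/5 → (0, -3/5)
  seg 2: up by d3 = 5/3 → (0, 16/15)
  seg 3: right by d5 = 6 → (6, 16/15)
  seg 4: left by d1 = 2 → (4, 16/15)
  seg 5: right by d9 = 8 → (12, 16/15)
  seg 6: down by d7 = 47/45 → (12, 1/45)
  seg 7: up by d3 = 5/3 → (12, 76/45)
  seg 8: right by d8 = -13/3 → (23/3, 76/45)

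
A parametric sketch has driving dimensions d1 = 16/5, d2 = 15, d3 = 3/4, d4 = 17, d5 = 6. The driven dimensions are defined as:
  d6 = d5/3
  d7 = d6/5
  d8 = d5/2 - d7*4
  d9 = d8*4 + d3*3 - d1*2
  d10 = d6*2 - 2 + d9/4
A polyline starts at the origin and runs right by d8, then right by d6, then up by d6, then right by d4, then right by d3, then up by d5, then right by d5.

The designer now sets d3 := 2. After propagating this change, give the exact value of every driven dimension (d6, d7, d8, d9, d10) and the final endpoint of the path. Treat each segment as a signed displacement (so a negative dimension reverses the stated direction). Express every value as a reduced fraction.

Apply edit: d3 := 2
  d6 = d5/3 = 2
  d7 = d6/5 = 2/5
  d8 = d5/2 - d7*4 = 7/5
  d9 = d8*4 + d3*3 - d1*2 = 26/5
  d10 = d6*2 - 2 + d9/4 = 33/10
Walk from origin (0, 0):
  seg 1: right by d8 = 7/5 → (7/5, 0)
  seg 2: right by d6 = 2 → (17/5, 0)
  seg 3: up by d6 = 2 → (17/5, 2)
  seg 4: right by d4 = 17 → (102/5, 2)
  seg 5: right by d3 = 2 → (112/5, 2)
  seg 6: up by d5 = 6 → (112/5, 8)
  seg 7: right by d5 = 6 → (142/5, 8)

d6 = 2
d7 = 2/5
d8 = 7/5
d9 = 26/5
d10 = 33/10
endpoint = (142/5, 8)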